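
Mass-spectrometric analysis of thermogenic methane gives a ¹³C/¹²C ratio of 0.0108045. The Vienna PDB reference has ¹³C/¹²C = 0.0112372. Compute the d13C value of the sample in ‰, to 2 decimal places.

-38.51‰

d13C = (R_sample / R_standard − 1) × 1000
R_sample / R_standard = 0.0108045 / 0.0112372 = 0.961494
d13C = (0.961494 − 1) × 1000 = -38.506‰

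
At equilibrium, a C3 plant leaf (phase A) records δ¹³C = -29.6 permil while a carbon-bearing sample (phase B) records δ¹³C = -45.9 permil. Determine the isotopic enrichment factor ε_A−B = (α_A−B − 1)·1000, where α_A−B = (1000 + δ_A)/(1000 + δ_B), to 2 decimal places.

17.08 permil

α_A−B = (1000 + -29.6) / (1000 + -45.9) = 970.4 / 954.1 = 1.017084
ε_A−B = (1.017084 − 1) × 1000 = 17.084 permil
(The approximation ε ≈ δ_A − δ_B would give 16.3 permil.)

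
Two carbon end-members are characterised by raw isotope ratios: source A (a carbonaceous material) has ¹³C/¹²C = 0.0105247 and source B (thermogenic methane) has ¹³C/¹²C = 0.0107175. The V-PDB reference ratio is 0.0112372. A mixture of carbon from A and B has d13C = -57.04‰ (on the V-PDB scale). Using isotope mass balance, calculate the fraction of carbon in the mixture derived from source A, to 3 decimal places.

δ_A = (0.0105247/0.0112372 − 1)×1000 = (0.936595 − 1)×1000 = -63.405‰
δ_B = (0.0107175/0.0112372 − 1)×1000 = (0.953752 − 1)×1000 = -46.248‰
f_A = (δ_mix − δ_B)/(δ_A − δ_B) = (-57.04 − (-46.248))/(-63.405 − (-46.248))
f_A = -10.792 / -17.157 = 0.6290

0.629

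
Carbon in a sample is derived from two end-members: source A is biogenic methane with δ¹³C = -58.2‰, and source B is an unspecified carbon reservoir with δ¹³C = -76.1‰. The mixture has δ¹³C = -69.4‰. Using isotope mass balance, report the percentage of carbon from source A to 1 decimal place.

37.4%

δ_mix = f_A·δ_A + (1 − f_A)·δ_B  ⇒  f_A = (δ_mix − δ_B)/(δ_A − δ_B)
f_A = (-69.4 − (-76.1)) / (-58.2 − (-76.1))
f_A = 6.7 / 17.9 = 0.3743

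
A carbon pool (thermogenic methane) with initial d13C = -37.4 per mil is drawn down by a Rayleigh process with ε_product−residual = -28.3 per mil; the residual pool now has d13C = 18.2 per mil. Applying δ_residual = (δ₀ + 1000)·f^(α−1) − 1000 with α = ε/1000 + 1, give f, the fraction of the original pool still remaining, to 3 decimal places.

α − 1 = ε/1000 = -0.0283
(δ_res + 1000)/(δ₀ + 1000) = (18.2 + 1000)/(-37.4 + 1000) = 1018.2/962.6 = 1.057760
f = 1.057760^(1/-0.0283) = exp(ln(1.057760)/-0.0283) = exp(0.05615/-0.0283)
f = exp(-1.9842) = 0.1375

0.137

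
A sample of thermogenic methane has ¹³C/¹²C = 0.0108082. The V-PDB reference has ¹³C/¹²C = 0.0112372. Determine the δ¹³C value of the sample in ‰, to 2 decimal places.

δ¹³C = (R_sample / R_standard − 1) × 1000
R_sample / R_standard = 0.0108082 / 0.0112372 = 0.961823
δ¹³C = (0.961823 − 1) × 1000 = -38.177‰

-38.18‰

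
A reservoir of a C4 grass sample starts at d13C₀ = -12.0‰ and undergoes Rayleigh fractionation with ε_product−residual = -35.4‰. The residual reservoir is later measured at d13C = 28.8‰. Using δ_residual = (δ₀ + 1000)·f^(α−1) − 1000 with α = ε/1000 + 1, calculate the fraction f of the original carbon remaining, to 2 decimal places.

α − 1 = ε/1000 = -0.0354
(δ_res + 1000)/(δ₀ + 1000) = (28.8 + 1000)/(-12.0 + 1000) = 1028.8/988.0 = 1.041296
f = 1.041296^(1/-0.0354) = exp(ln(1.041296)/-0.0354) = exp(0.04047/-0.0354)
f = exp(-1.1431) = 0.3188

0.32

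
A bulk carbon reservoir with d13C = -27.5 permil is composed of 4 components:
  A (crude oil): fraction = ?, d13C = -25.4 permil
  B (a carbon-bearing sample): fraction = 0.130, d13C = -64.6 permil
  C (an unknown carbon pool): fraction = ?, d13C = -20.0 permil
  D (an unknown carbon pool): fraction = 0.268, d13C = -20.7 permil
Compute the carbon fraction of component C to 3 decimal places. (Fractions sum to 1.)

Let f_C and f_A be the unknown fractions; fractions sum to 1 so f_C + f_A = 0.602.
Mass balance: Σ fᵢ·δᵢ = δ_bulk ⇒ f_C·(-20.0) + f_A·(-25.4) = -27.5 − (-13.946) = -13.554
Substitute f_A = 0.602 − f_C:
f_C·(-20.0 − -25.4) = -13.554 − 0.602×(-25.4) = 1.736
f_C = 1.736 / 5.4 = 0.3216

0.322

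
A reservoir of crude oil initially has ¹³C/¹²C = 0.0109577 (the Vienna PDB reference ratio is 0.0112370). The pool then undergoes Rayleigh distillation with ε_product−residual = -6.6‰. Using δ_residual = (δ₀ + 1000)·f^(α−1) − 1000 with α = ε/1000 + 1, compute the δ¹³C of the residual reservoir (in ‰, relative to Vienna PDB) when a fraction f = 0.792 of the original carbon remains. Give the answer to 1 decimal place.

-23.4‰

δ₀ = (0.0109577/0.0112370 − 1)×1000 = (0.975145 − 1)×1000 = -24.855‰
α − 1 = ε/1000 = -0.0066
f^(α−1) = 0.792^(-0.0066) = 1.001540
δ_res = (-24.855 + 1000) × 1.001540 − 1000 = 976.647 − 1000 = -23.35‰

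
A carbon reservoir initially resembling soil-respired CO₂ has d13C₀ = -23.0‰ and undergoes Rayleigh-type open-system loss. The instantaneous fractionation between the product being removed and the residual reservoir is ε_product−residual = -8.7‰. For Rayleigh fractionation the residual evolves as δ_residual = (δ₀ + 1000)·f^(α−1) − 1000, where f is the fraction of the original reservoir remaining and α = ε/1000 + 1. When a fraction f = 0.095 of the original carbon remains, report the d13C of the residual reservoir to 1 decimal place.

Rayleigh residual: δ_res = (δ₀ + 1000)·f^(α−1) − 1000
α = ε/1000 + 1 = 0.99130, so α − 1 = -0.00870
f^(α−1) = 0.095^(-0.00870) = 1.020690
δ_res = (-23.0 + 1000) × 1.020690 − 1000 = 997.214 − 1000 = -2.79‰

-2.8‰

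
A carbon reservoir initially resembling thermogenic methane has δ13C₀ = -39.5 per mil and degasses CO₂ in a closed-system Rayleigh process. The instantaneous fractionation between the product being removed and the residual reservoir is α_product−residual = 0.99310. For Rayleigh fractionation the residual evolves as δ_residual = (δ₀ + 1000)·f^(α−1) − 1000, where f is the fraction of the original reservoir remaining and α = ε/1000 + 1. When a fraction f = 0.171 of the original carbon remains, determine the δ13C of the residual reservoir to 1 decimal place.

Rayleigh residual: δ_res = (δ₀ + 1000)·f^(α−1) − 1000
α − 1 = -0.00690
f^(α−1) = 0.171^(-0.00690) = 1.012261
δ_res = (-39.5 + 1000) × 1.012261 − 1000 = 972.276 − 1000 = -27.72 per mil

-27.7 per mil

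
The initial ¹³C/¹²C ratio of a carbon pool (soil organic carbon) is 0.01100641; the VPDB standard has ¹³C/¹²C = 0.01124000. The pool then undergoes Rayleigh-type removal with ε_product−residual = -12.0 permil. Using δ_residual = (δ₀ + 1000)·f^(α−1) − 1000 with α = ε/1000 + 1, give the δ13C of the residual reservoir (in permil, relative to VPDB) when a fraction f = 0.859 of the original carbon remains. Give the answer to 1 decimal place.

-19.0 permil

δ₀ = (0.01100641/0.01124000 − 1)×1000 = (0.979218 − 1)×1000 = -20.782 permil
α − 1 = ε/1000 = -0.0120
f^(α−1) = 0.859^(-0.0120) = 1.001826
δ_res = (-20.782 + 1000) × 1.001826 − 1000 = 981.006 − 1000 = -18.99 permil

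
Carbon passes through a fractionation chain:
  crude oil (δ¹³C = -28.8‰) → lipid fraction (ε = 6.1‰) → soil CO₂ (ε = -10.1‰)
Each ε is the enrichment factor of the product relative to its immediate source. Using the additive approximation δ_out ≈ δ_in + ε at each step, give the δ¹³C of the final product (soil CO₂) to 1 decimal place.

-32.8‰

step 1: δ ≈ -28.8 + (6.1) = -22.7‰
step 2: δ ≈ -22.7 + (-10.1) = -32.8‰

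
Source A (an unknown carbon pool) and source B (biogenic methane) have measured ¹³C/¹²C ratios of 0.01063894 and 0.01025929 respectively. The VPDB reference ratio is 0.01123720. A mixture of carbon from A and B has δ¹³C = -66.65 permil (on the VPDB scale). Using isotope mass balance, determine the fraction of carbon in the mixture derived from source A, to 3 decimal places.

δ_A = (0.01063894/0.01123720 − 1)×1000 = (0.946761 − 1)×1000 = -53.239 permil
δ_B = (0.01025929/0.01123720 − 1)×1000 = (0.912976 − 1)×1000 = -87.024 permil
f_A = (δ_mix − δ_B)/(δ_A − δ_B) = (-66.65 − (-87.024))/(-53.239 − (-87.024))
f_A = 20.374 / 33.785 = 0.6031

0.603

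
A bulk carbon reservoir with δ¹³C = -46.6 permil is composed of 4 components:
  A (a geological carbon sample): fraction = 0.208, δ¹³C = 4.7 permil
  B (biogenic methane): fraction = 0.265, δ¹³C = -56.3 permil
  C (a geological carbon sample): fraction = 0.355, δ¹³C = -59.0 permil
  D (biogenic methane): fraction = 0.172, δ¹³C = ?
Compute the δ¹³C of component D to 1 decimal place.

-68.1 permil

Isotope mass balance: δ_bulk = Σ fᵢ·δᵢ.
-46.6 = 0.208×(4.7) + 0.265×(-56.3) + 0.355×(-59.0) + 0.172×δ_D
0.172·δ_D = -46.6 − (-34.887) = -11.713
δ_D = -11.713 / 0.172 = -68.10 permil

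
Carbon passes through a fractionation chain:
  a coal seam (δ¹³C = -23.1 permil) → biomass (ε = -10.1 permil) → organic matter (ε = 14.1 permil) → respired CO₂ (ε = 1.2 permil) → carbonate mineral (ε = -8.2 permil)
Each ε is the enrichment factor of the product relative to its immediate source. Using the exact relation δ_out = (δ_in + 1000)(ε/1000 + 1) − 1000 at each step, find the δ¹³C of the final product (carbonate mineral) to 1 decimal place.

-26.2 permil

step 1: δ = (-23.10 + 1000)·(-10.1/1000 + 1) − 1000 = -32.97 permil
step 2: δ = (-32.97 + 1000)·(14.1/1000 + 1) − 1000 = -19.33 permil
step 3: δ = (-19.33 + 1000)·(1.2/1000 + 1) − 1000 = -18.15 permil
step 4: δ = (-18.15 + 1000)·(-8.2/1000 + 1) − 1000 = -26.21 permil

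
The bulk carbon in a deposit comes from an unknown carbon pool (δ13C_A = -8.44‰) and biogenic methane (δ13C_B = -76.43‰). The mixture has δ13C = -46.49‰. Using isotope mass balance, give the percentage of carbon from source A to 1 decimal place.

δ_mix = f_A·δ_A + (1 − f_A)·δ_B  ⇒  f_A = (δ_mix − δ_B)/(δ_A − δ_B)
f_A = (-46.49 − (-76.43)) / (-8.44 − (-76.43))
f_A = 29.94 / 67.99 = 0.4404

44.0%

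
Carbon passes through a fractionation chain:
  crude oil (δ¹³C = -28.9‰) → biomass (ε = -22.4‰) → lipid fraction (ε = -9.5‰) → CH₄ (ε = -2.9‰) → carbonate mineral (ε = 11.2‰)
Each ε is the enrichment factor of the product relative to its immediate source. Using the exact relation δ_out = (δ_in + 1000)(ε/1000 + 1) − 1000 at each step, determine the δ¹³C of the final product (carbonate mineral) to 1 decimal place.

step 1: δ = (-28.90 + 1000)·(-22.4/1000 + 1) − 1000 = -50.65‰
step 2: δ = (-50.65 + 1000)·(-9.5/1000 + 1) − 1000 = -59.67‰
step 3: δ = (-59.67 + 1000)·(-2.9/1000 + 1) − 1000 = -62.40‰
step 4: δ = (-62.40 + 1000)·(11.2/1000 + 1) − 1000 = -51.90‰

-51.9‰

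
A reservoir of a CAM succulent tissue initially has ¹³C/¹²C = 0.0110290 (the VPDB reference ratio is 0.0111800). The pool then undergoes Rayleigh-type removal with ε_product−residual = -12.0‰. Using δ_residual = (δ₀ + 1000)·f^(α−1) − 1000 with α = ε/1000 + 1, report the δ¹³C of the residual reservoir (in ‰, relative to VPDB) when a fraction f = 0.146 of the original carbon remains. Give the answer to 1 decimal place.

9.5‰

δ₀ = (0.0110290/0.0111800 − 1)×1000 = (0.986494 − 1)×1000 = -13.506‰
α − 1 = ε/1000 = -0.0120
f^(α−1) = 0.146^(-0.0120) = 1.023358
δ_res = (-13.506 + 1000) × 1.023358 − 1000 = 1009.537 − 1000 = 9.54‰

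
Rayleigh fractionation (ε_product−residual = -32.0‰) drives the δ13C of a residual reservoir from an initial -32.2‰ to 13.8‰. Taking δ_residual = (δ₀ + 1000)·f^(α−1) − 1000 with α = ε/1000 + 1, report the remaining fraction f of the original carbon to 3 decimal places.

α − 1 = ε/1000 = -0.0320
(δ_res + 1000)/(δ₀ + 1000) = (13.8 + 1000)/(-32.2 + 1000) = 1013.8/967.8 = 1.047530
f = 1.047530^(1/-0.0320) = exp(ln(1.047530)/-0.0320) = exp(0.04644/-0.0320)
f = exp(-1.4511) = 0.2343

0.234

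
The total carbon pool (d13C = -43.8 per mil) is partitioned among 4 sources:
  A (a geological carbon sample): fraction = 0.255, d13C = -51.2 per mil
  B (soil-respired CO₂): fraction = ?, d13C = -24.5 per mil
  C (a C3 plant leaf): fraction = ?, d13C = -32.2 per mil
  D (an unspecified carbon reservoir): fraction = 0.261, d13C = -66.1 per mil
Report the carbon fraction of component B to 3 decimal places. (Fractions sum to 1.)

Let f_B and f_C be the unknown fractions; fractions sum to 1 so f_B + f_C = 0.484.
Mass balance: Σ fᵢ·δᵢ = δ_bulk ⇒ f_B·(-24.5) + f_C·(-32.2) = -43.8 − (-30.308) = -13.492
Substitute f_C = 0.484 − f_B:
f_B·(-24.5 − -32.2) = -13.492 − 0.484×(-32.2) = 2.093
f_B = 2.093 / 7.7 = 0.2718

0.272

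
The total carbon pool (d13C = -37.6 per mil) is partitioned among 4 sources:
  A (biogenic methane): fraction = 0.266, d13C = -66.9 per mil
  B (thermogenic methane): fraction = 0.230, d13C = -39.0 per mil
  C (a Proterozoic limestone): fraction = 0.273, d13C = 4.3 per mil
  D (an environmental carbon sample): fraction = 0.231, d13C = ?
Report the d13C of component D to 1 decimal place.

-52.0 per mil

Isotope mass balance: δ_bulk = Σ fᵢ·δᵢ.
-37.6 = 0.266×(-66.9) + 0.230×(-39.0) + 0.273×(4.3) + 0.231×δ_D
0.231·δ_D = -37.6 − (-25.591) = -12.009
δ_D = -12.009 / 0.231 = -51.98 per mil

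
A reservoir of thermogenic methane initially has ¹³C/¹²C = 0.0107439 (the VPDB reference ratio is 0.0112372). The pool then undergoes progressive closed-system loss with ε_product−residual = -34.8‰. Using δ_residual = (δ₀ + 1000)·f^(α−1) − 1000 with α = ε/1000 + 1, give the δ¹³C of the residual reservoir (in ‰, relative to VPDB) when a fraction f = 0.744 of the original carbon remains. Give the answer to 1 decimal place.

δ₀ = (0.0107439/0.0112372 − 1)×1000 = (0.956101 − 1)×1000 = -43.899‰
α − 1 = ε/1000 = -0.0348
f^(α−1) = 0.744^(-0.0348) = 1.010344
δ_res = (-43.899 + 1000) × 1.010344 − 1000 = 965.991 − 1000 = -34.01‰

-34.0‰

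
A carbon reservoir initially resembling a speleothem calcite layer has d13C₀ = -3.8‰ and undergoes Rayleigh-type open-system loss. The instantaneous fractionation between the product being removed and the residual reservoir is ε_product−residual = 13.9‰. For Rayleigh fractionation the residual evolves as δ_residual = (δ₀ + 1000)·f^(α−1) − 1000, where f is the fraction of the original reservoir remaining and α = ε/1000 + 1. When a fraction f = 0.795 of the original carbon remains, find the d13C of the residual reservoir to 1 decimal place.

Rayleigh residual: δ_res = (δ₀ + 1000)·f^(α−1) − 1000
α = ε/1000 + 1 = 1.01390, so α − 1 = 0.01390
f^(α−1) = 0.795^(0.01390) = 0.996816
δ_res = (-3.8 + 1000) × 0.996816 − 1000 = 993.028 − 1000 = -6.97‰

-7.0‰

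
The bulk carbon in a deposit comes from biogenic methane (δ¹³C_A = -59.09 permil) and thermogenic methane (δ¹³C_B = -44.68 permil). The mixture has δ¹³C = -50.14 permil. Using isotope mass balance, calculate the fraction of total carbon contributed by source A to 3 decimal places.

0.379

δ_mix = f_A·δ_A + (1 − f_A)·δ_B  ⇒  f_A = (δ_mix − δ_B)/(δ_A − δ_B)
f_A = (-50.14 − (-44.68)) / (-59.09 − (-44.68))
f_A = -5.46 / -14.41 = 0.3789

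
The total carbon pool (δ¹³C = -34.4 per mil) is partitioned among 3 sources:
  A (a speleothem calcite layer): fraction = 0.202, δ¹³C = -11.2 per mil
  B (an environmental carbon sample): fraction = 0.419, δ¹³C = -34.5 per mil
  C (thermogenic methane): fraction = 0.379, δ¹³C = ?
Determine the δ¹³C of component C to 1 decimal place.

-46.7 per mil

Isotope mass balance: δ_bulk = Σ fᵢ·δᵢ.
-34.4 = 0.202×(-11.2) + 0.419×(-34.5) + 0.379×δ_C
0.379·δ_C = -34.4 − (-16.718) = -17.682
δ_C = -17.682 / 0.379 = -46.65 per mil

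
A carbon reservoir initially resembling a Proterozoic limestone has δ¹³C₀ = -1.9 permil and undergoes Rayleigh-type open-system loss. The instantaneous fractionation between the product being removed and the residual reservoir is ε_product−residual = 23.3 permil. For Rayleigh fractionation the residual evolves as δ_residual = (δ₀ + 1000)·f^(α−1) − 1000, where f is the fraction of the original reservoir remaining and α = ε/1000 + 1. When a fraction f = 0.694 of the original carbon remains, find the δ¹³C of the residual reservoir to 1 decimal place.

Rayleigh residual: δ_res = (δ₀ + 1000)·f^(α−1) − 1000
α = ε/1000 + 1 = 1.02330, so α − 1 = 0.02330
f^(α−1) = 0.694^(0.02330) = 0.991525
δ_res = (-1.9 + 1000) × 0.991525 − 1000 = 989.641 − 1000 = -10.36 permil

-10.4 permil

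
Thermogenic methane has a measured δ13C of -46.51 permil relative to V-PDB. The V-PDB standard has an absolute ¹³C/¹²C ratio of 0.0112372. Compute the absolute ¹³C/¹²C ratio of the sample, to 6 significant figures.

R_sample = R_standard × (δ13C/1000 + 1)
R_sample = 0.0112372 × (-46.51/1000 + 1) = 0.0112372 × 0.953490
R_sample = 0.0107146

0.0107146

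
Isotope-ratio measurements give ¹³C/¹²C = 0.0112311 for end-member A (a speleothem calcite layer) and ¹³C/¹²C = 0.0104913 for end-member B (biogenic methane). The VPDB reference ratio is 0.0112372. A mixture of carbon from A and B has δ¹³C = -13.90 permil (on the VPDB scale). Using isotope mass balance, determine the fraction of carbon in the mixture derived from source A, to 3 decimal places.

δ_A = (0.0112311/0.0112372 − 1)×1000 = (0.999457 − 1)×1000 = -0.543 permil
δ_B = (0.0104913/0.0112372 − 1)×1000 = (0.933622 − 1)×1000 = -66.378 permil
f_A = (δ_mix − δ_B)/(δ_A − δ_B) = (-13.90 − (-66.378))/(-0.543 − (-66.378))
f_A = 52.478 / 65.835 = 0.7971

0.797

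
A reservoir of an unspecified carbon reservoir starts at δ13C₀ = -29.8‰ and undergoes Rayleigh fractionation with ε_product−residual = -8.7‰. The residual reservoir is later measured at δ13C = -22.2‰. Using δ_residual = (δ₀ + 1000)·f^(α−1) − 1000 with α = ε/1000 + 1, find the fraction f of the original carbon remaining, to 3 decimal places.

0.408

α − 1 = ε/1000 = -0.0087
(δ_res + 1000)/(δ₀ + 1000) = (-22.2 + 1000)/(-29.8 + 1000) = 977.8/970.2 = 1.007833
f = 1.007833^(1/-0.0087) = exp(ln(1.007833)/-0.0087) = exp(0.00780/-0.0087)
f = exp(-0.8969) = 0.4078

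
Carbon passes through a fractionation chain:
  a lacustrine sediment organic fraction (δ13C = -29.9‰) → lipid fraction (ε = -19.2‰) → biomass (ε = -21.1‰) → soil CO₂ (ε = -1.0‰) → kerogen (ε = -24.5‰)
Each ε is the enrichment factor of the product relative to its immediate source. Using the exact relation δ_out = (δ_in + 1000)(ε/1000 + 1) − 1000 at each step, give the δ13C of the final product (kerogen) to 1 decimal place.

-92.3‰

step 1: δ = (-29.90 + 1000)·(-19.2/1000 + 1) − 1000 = -48.53‰
step 2: δ = (-48.53 + 1000)·(-21.1/1000 + 1) − 1000 = -68.60‰
step 3: δ = (-68.60 + 1000)·(-1.0/1000 + 1) − 1000 = -69.53‰
step 4: δ = (-69.53 + 1000)·(-24.5/1000 + 1) − 1000 = -92.33‰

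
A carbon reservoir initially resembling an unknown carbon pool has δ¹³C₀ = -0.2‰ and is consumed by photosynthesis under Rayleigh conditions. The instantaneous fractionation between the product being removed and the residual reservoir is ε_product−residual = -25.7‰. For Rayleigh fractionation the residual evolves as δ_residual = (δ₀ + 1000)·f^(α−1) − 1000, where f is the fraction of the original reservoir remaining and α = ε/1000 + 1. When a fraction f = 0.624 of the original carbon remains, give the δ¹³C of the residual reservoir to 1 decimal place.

12.0‰

Rayleigh residual: δ_res = (δ₀ + 1000)·f^(α−1) − 1000
α = ε/1000 + 1 = 0.97430, so α − 1 = -0.02570
f^(α−1) = 0.624^(-0.02570) = 1.012194
δ_res = (-0.2 + 1000) × 1.012194 − 1000 = 1011.992 − 1000 = 11.99‰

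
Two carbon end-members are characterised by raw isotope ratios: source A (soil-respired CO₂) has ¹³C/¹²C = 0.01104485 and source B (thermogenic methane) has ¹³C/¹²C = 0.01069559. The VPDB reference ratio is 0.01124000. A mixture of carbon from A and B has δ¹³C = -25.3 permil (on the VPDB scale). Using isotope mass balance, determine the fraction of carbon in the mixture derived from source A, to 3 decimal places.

0.745

δ_A = (0.01104485/0.01124000 − 1)×1000 = (0.982638 − 1)×1000 = -17.362 permil
δ_B = (0.01069559/0.01124000 − 1)×1000 = (0.951565 − 1)×1000 = -48.435 permil
f_A = (δ_mix − δ_B)/(δ_A − δ_B) = (-25.3 − (-48.435))/(-17.362 − (-48.435))
f_A = 23.135 / 31.073 = 0.7445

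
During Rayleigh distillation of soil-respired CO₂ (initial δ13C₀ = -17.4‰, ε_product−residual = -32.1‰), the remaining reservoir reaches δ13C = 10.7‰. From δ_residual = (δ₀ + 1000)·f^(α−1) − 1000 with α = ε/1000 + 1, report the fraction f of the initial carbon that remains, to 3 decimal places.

0.415

α − 1 = ε/1000 = -0.0321
(δ_res + 1000)/(δ₀ + 1000) = (10.7 + 1000)/(-17.4 + 1000) = 1010.7/982.6 = 1.028598
f = 1.028598^(1/-0.0321) = exp(ln(1.028598)/-0.0321) = exp(0.02820/-0.0321)
f = exp(-0.8784) = 0.4155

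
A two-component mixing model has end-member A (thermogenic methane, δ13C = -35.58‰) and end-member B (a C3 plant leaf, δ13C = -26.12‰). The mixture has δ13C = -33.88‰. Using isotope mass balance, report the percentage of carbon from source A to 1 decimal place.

82.0%

δ_mix = f_A·δ_A + (1 − f_A)·δ_B  ⇒  f_A = (δ_mix − δ_B)/(δ_A − δ_B)
f_A = (-33.88 − (-26.12)) / (-35.58 − (-26.12))
f_A = -7.76 / -9.46 = 0.8203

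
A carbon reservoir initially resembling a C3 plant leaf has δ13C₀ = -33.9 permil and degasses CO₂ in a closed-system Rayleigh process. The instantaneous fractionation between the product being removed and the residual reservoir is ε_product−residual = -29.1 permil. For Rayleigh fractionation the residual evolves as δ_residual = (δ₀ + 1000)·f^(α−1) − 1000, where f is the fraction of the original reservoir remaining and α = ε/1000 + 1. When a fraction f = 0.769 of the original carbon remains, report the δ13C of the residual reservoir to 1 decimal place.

-26.5 permil

Rayleigh residual: δ_res = (δ₀ + 1000)·f^(α−1) − 1000
α = ε/1000 + 1 = 0.97090, so α − 1 = -0.02910
f^(α−1) = 0.769^(-0.02910) = 1.007673
δ_res = (-33.9 + 1000) × 1.007673 − 1000 = 973.513 − 1000 = -26.49 permil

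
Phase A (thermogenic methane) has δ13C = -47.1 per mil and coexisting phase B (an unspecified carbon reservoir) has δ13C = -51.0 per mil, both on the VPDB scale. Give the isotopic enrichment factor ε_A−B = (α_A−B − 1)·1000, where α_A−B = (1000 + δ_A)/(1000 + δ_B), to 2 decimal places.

4.11 per mil

α_A−B = (1000 + -47.1) / (1000 + -51.0) = 952.9 / 949.0 = 1.004110
ε_A−B = (1.004110 − 1) × 1000 = 4.110 per mil
(The approximation ε ≈ δ_A − δ_B would give 3.9 per mil.)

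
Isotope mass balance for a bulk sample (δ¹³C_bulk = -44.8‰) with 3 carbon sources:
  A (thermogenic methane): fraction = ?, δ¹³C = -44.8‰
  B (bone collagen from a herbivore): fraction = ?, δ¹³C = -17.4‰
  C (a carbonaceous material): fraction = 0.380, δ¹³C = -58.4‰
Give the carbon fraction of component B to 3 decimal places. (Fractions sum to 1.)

Let f_B and f_A be the unknown fractions; fractions sum to 1 so f_B + f_A = 0.620.
Mass balance: Σ fᵢ·δᵢ = δ_bulk ⇒ f_B·(-17.4) + f_A·(-44.8) = -44.8 − (-22.192) = -22.608
Substitute f_A = 0.620 − f_B:
f_B·(-17.4 − -44.8) = -22.608 − 0.620×(-44.8) = 5.168
f_B = 5.168 / 27.4 = 0.1886

0.189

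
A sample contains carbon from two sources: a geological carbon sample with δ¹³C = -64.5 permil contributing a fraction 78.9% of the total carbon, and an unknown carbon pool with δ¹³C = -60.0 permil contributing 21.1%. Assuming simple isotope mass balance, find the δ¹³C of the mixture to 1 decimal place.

-63.6 permil

δ_mix = f_A·δ_A + f_B·δ_B
δ_mix = 0.789 × (-64.5) + 0.211 × (-60.0)
δ_mix = -50.89 + -12.66 = -63.55 permil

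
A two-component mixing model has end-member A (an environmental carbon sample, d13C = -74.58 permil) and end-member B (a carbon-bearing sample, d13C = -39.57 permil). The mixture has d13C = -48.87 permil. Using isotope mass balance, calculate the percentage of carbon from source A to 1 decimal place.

26.6%

δ_mix = f_A·δ_A + (1 − f_A)·δ_B  ⇒  f_A = (δ_mix − δ_B)/(δ_A − δ_B)
f_A = (-48.87 − (-39.57)) / (-74.58 − (-39.57))
f_A = -9.30 / -35.01 = 0.2656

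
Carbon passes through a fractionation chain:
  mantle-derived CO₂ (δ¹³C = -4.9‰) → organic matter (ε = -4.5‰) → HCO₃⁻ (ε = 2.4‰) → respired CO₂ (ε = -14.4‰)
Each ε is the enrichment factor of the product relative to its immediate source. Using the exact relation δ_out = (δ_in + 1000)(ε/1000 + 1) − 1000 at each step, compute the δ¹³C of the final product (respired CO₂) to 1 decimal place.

step 1: δ = (-4.90 + 1000)·(-4.5/1000 + 1) − 1000 = -9.38‰
step 2: δ = (-9.38 + 1000)·(2.4/1000 + 1) − 1000 = -7.00‰
step 3: δ = (-7.00 + 1000)·(-14.4/1000 + 1) − 1000 = -21.30‰

-21.3‰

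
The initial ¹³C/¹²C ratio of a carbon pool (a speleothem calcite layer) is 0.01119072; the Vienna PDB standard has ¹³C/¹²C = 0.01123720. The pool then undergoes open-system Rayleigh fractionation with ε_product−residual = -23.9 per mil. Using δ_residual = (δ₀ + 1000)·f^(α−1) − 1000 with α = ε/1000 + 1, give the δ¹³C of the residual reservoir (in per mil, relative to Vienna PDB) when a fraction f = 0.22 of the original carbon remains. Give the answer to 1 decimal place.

32.6 per mil

δ₀ = (0.01119072/0.01123720 − 1)×1000 = (0.995864 − 1)×1000 = -4.136 per mil
α − 1 = ε/1000 = -0.0239
f^(α−1) = 0.22^(-0.0239) = 1.036850
δ_res = (-4.136 + 1000) × 1.036850 − 1000 = 1032.562 − 1000 = 32.56 per mil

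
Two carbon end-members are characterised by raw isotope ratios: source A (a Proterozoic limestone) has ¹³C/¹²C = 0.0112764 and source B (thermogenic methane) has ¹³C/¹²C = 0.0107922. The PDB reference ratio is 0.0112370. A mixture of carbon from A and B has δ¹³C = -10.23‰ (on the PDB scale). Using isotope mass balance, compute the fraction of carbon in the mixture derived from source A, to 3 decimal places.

δ_A = (0.0112764/0.0112370 − 1)×1000 = (1.003506 − 1)×1000 = 3.506‰
δ_B = (0.0107922/0.0112370 − 1)×1000 = (0.960416 − 1)×1000 = -39.584‰
f_A = (δ_mix − δ_B)/(δ_A − δ_B) = (-10.23 − (-39.584))/(3.506 − (-39.584))
f_A = 29.354 / 43.090 = 0.6812

0.681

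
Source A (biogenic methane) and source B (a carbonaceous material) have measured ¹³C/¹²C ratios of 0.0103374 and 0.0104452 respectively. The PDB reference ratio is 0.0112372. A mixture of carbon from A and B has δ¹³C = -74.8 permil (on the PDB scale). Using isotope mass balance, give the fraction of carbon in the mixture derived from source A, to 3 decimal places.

0.450

δ_A = (0.0103374/0.0112372 − 1)×1000 = (0.919927 − 1)×1000 = -80.073 permil
δ_B = (0.0104452/0.0112372 − 1)×1000 = (0.929520 − 1)×1000 = -70.480 permil
f_A = (δ_mix − δ_B)/(δ_A − δ_B) = (-74.8 − (-70.480))/(-80.073 − (-70.480))
f_A = -4.320 / -9.593 = 0.4503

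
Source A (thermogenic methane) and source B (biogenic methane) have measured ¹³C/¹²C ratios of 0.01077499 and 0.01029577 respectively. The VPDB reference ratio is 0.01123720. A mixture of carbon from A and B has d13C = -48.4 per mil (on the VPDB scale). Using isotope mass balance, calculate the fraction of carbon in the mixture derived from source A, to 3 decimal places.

δ_A = (0.01077499/0.01123720 − 1)×1000 = (0.958868 − 1)×1000 = -41.132 per mil
δ_B = (0.01029577/0.01123720 − 1)×1000 = (0.916222 − 1)×1000 = -83.778 per mil
f_A = (δ_mix − δ_B)/(δ_A − δ_B) = (-48.4 − (-83.778))/(-41.132 − (-83.778))
f_A = 35.378 / 42.646 = 0.8296

0.830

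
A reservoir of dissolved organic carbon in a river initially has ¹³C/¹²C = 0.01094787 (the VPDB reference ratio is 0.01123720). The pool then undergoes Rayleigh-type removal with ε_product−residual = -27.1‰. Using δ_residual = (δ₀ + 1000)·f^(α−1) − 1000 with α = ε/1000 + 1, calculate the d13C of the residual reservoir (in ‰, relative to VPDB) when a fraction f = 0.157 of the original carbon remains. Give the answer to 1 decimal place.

δ₀ = (0.01094787/0.01123720 − 1)×1000 = (0.974252 − 1)×1000 = -25.748‰
α − 1 = ε/1000 = -0.0271
f^(α−1) = 0.157^(-0.0271) = 1.051456
δ_res = (-25.748 + 1000) × 1.051456 − 1000 = 1024.384 − 1000 = 24.38‰

24.4‰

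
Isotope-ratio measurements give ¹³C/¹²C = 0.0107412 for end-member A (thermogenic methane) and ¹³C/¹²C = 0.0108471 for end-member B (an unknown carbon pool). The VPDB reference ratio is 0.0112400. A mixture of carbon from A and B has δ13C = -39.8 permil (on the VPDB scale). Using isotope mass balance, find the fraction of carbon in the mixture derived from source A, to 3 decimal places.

δ_A = (0.0107412/0.0112400 − 1)×1000 = (0.955623 − 1)×1000 = -44.377 permil
δ_B = (0.0108471/0.0112400 − 1)×1000 = (0.965044 − 1)×1000 = -34.956 permil
f_A = (δ_mix − δ_B)/(δ_A − δ_B) = (-39.8 − (-34.956))/(-44.377 − (-34.956))
f_A = -4.844 / -9.422 = 0.5142

0.514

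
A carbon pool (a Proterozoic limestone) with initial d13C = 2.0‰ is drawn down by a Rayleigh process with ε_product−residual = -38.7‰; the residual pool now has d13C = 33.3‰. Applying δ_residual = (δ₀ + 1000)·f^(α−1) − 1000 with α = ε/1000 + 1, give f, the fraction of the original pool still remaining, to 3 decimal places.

α − 1 = ε/1000 = -0.0387
(δ_res + 1000)/(δ₀ + 1000) = (33.3 + 1000)/(2.0 + 1000) = 1033.3/1002.0 = 1.031238
f = 1.031238^(1/-0.0387) = exp(ln(1.031238)/-0.0387) = exp(0.03076/-0.0387)
f = exp(-0.7948) = 0.4517

0.452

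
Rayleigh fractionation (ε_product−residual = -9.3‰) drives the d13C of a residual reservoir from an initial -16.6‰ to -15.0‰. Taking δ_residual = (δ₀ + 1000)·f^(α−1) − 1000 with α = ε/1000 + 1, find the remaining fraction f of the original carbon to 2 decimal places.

α − 1 = ε/1000 = -0.0093
(δ_res + 1000)/(δ₀ + 1000) = (-15.0 + 1000)/(-16.6 + 1000) = 985.0/983.4 = 1.001627
f = 1.001627^(1/-0.0093) = exp(ln(1.001627)/-0.0093) = exp(0.00163/-0.0093)
f = exp(-0.1748) = 0.8396

0.84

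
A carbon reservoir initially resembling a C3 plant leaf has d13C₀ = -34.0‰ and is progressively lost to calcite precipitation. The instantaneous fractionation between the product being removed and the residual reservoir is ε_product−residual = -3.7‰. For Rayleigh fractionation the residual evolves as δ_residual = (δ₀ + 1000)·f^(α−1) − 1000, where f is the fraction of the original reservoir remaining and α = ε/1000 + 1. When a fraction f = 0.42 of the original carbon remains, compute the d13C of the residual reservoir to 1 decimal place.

-30.9‰

Rayleigh residual: δ_res = (δ₀ + 1000)·f^(α−1) − 1000
α = ε/1000 + 1 = 0.99630, so α − 1 = -0.00370
f^(α−1) = 0.42^(-0.00370) = 1.003215
δ_res = (-34.0 + 1000) × 1.003215 − 1000 = 969.106 − 1000 = -30.89‰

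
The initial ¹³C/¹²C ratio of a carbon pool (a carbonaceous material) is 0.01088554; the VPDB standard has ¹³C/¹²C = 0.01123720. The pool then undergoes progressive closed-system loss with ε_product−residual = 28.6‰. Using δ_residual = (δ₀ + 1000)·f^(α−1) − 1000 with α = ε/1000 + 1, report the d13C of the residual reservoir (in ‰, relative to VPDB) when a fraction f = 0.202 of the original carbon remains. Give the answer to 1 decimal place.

-74.6‰

δ₀ = (0.01088554/0.01123720 − 1)×1000 = (0.968706 − 1)×1000 = -31.294‰
α − 1 = ε/1000 = 0.0286
f^(α−1) = 0.202^(0.0286) = 0.955285
δ_res = (-31.294 + 1000) × 0.955285 − 1000 = 925.390 − 1000 = -74.61‰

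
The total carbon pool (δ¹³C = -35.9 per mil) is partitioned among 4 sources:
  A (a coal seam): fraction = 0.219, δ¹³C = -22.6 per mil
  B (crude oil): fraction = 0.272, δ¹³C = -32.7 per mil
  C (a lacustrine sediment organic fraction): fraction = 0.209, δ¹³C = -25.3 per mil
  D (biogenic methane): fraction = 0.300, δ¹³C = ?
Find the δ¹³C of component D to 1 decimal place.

-55.9 per mil

Isotope mass balance: δ_bulk = Σ fᵢ·δᵢ.
-35.9 = 0.219×(-22.6) + 0.272×(-32.7) + 0.209×(-25.3) + 0.300×δ_D
0.300·δ_D = -35.9 − (-19.132) = -16.768
δ_D = -16.768 / 0.300 = -55.89 per mil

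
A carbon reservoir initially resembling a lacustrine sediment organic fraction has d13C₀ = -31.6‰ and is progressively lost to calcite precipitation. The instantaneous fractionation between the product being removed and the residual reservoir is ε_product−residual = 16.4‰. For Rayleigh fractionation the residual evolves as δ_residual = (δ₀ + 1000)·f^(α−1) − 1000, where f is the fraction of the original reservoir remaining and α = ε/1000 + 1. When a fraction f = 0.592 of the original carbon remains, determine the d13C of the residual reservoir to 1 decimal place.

Rayleigh residual: δ_res = (δ₀ + 1000)·f^(α−1) − 1000
α = ε/1000 + 1 = 1.01640, so α − 1 = 0.01640
f^(α−1) = 0.592^(0.01640) = 0.991439
δ_res = (-31.6 + 1000) × 0.991439 − 1000 = 960.110 − 1000 = -39.89‰

-39.9‰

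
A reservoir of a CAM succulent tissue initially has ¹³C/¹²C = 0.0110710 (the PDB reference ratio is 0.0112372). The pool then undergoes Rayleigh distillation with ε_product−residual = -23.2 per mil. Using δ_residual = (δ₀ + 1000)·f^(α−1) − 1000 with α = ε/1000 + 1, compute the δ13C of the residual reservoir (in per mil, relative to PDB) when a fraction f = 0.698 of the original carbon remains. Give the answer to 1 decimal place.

δ₀ = (0.0110710/0.0112372 − 1)×1000 = (0.985210 − 1)×1000 = -14.790 per mil
α − 1 = ε/1000 = -0.0232
f^(α−1) = 0.698^(-0.0232) = 1.008376
δ_res = (-14.790 + 1000) × 1.008376 − 1000 = 993.462 − 1000 = -6.54 per mil

-6.5 per mil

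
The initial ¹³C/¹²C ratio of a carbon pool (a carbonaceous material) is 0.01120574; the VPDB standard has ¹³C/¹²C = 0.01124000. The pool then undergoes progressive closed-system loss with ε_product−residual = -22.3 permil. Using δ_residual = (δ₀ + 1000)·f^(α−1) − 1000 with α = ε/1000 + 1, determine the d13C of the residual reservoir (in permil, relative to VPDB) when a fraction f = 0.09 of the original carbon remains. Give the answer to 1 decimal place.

δ₀ = (0.01120574/0.01124000 − 1)×1000 = (0.996952 − 1)×1000 = -3.048 permil
α − 1 = ε/1000 = -0.0223
f^(α−1) = 0.09^(-0.0223) = 1.055165
δ_res = (-3.048 + 1000) × 1.055165 − 1000 = 1051.949 − 1000 = 51.95 permil

51.9 permil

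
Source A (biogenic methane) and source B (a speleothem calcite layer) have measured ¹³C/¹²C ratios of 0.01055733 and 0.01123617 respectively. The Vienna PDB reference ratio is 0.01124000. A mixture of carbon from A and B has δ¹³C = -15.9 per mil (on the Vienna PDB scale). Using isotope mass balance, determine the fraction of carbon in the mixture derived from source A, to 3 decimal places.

0.258

δ_A = (0.01055733/0.01124000 − 1)×1000 = (0.939264 − 1)×1000 = -60.736 per mil
δ_B = (0.01123617/0.01124000 − 1)×1000 = (0.999659 − 1)×1000 = -0.341 per mil
f_A = (δ_mix − δ_B)/(δ_A − δ_B) = (-15.9 − (-0.341))/(-60.736 − (-0.341))
f_A = -15.559 / -60.395 = 0.2576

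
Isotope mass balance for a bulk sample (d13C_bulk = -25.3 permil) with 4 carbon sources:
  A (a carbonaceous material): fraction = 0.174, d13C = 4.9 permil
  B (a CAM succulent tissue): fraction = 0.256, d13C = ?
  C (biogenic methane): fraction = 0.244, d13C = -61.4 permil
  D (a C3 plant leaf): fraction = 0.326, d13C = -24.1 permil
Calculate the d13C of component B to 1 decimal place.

-12.9 permil

Isotope mass balance: δ_bulk = Σ fᵢ·δᵢ.
-25.3 = 0.174×(4.9) + 0.256×δ_B + 0.244×(-61.4) + 0.326×(-24.1)
0.256·δ_B = -25.3 − (-21.986) = -3.314
δ_B = -3.314 / 0.256 = -12.95 permil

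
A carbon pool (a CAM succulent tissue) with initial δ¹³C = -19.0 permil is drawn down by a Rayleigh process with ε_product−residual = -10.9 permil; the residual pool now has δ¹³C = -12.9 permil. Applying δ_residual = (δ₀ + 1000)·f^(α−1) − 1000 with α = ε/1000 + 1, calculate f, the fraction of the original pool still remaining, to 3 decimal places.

0.566

α − 1 = ε/1000 = -0.0109
(δ_res + 1000)/(δ₀ + 1000) = (-12.9 + 1000)/(-19.0 + 1000) = 987.1/981.0 = 1.006218
f = 1.006218^(1/-0.0109) = exp(ln(1.006218)/-0.0109) = exp(0.00620/-0.0109)
f = exp(-0.5687) = 0.5663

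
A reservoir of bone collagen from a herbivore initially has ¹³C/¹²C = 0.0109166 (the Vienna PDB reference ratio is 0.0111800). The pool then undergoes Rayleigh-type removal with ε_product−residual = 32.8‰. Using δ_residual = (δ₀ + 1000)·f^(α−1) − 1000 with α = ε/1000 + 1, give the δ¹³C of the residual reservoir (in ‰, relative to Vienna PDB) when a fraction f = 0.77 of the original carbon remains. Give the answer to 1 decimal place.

-31.9‰

δ₀ = (0.0109166/0.0111800 − 1)×1000 = (0.976440 − 1)×1000 = -23.560‰
α − 1 = ε/1000 = 0.0328
f^(α−1) = 0.77^(0.0328) = 0.991464
δ_res = (-23.560 + 1000) × 0.991464 − 1000 = 968.105 − 1000 = -31.89‰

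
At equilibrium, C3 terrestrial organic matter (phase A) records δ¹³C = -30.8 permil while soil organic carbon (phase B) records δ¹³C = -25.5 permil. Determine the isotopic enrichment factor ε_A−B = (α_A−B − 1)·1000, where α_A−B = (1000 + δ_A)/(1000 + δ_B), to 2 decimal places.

α_A−B = (1000 + -30.8) / (1000 + -25.5) = 969.2 / 974.5 = 0.994561
ε_A−B = (0.994561 − 1) × 1000 = -5.439 permil
(The approximation ε ≈ δ_A − δ_B would give -5.3 permil.)

-5.44 permil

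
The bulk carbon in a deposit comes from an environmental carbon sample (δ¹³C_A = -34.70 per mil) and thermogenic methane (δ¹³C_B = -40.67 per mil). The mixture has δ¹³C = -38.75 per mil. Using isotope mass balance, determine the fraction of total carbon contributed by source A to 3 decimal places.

0.322

δ_mix = f_A·δ_A + (1 − f_A)·δ_B  ⇒  f_A = (δ_mix − δ_B)/(δ_A − δ_B)
f_A = (-38.75 − (-40.67)) / (-34.70 − (-40.67))
f_A = 1.92 / 5.97 = 0.3216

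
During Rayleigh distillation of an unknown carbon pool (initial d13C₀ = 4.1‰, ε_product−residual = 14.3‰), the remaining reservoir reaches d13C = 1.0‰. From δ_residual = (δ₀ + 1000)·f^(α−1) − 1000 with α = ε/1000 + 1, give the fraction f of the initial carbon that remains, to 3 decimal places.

α − 1 = ε/1000 = 0.0143
(δ_res + 1000)/(δ₀ + 1000) = (1.0 + 1000)/(4.1 + 1000) = 1001.0/1004.1 = 0.996913
f = 0.996913^(1/0.0143) = exp(ln(0.996913)/0.0143) = exp(-0.00309/0.0143)
f = exp(-0.2162) = 0.8055

0.806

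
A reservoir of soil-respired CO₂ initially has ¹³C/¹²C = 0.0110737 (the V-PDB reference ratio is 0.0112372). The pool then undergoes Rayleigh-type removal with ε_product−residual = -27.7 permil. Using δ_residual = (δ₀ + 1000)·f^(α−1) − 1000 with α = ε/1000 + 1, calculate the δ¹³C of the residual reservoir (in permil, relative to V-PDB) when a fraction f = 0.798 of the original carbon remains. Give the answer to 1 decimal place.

-8.4 permil

δ₀ = (0.0110737/0.0112372 − 1)×1000 = (0.985450 − 1)×1000 = -14.550 permil
α − 1 = ε/1000 = -0.0277
f^(α−1) = 0.798^(-0.0277) = 1.006270
δ_res = (-14.550 + 1000) × 1.006270 − 1000 = 991.629 − 1000 = -8.37 permil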